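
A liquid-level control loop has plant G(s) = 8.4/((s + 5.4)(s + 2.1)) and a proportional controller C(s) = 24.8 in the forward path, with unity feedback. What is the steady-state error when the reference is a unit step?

The loop is type 0. Static position error constant K_pos = C(0)·G(0) = 24.8·0.7407 = 18.37.
Steady-state error to a unit step: e_ss = 1/(1+K_pos) = 1/19.37 = 0.0516.

0.0516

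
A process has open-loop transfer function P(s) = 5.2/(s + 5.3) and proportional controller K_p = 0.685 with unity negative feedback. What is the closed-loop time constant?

Closed-loop transfer function: T(s) = K_p·P(s)/(1 + K_p·P(s)) = 3.562/(s + 5.3 + 3.562) = 3.562/(s + 8.862).
Time constant τ = 1/8.862 = 0.113 s.

τ = 0.113 s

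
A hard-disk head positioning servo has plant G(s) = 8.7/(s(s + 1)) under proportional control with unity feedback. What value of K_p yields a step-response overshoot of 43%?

From %OS = 100·exp(−πζ/√(1−ζ²)) = 43%, ζ = −ln(0.43)/√(π²+ln²(0.43)) = 0.2594.
Characteristic equation s² + 1s + 8.7K_p = 0 gives ζ = 1/(2√(8.7K_p)).
Setting ζ = 0.2594: √(8.7K_p) = 1/(2·0.2594) = 1.927, so K_p = 3.714/8.7 = 0.427.

K_p = 0.427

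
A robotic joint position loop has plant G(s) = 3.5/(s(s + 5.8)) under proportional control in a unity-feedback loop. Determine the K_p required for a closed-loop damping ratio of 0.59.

Closed-loop characteristic equation: s² + 5.8s + K_p·3.5 = 0.
So ω_n = √(3.5K_p) and 2ζω_n = 5.8, giving ζ = 5.8/(2√(3.5K_p)).
Setting ζ = 0.59: √(3.5K_p) = 5.8/(2·0.59) = 4.915, so K_p = 24.16/3.5 = 6.9.

K_p = 6.9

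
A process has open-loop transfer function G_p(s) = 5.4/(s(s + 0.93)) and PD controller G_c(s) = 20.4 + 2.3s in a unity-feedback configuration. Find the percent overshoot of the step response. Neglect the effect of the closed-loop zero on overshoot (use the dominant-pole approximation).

7.51%

Forward path: (20.4 + 2.3s)·5.4/(s(s+0.93)). The closed-loop characteristic equation is s² + (0.93 + 5.4·2.3)s + 5.4·20.4 = 0.
That is s² + 13.35s + 110.2 = 0, so ω_n = 10.5 rad/s and ζ = 13.35/(2·10.5) = 0.636.
%OS = 100·exp(−πζ/√(1−ζ²)) = 7.51%.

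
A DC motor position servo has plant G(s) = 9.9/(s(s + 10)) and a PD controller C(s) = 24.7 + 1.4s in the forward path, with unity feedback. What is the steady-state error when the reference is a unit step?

0

The open loop C(s)G(s) has a pole at the origin (type 1), so the static position error constant is infinite and e_ss = 1/(1+∞) = 0.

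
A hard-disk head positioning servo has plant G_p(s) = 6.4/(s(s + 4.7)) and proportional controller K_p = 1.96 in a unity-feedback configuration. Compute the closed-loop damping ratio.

ζ = 0.664

With unity feedback the closed-loop characteristic equation is s² + 4.7s + 1.96·6.4 = s² + 4.7s + 12.54 = 0.
Matching s² + 2ζω_n s + ω_n²: ω_n = √12.54 = 3.542 rad/s and 2ζω_n = 4.7, so ζ = 4.7/(2·3.542) = 0.664.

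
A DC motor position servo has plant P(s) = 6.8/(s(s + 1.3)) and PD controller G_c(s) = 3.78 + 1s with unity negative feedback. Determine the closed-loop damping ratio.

ζ = 0.799

Forward path: (3.78 + 1s)·6.8/(s(s+1.3)). The closed-loop characteristic equation is s² + (1.3 + 6.8·1)s + 6.8·3.78 = 0.
That is s² + 8.1s + 25.7 = 0, so ω_n = 5.07 rad/s and ζ = 8.1/(2·5.07) = 0.7988.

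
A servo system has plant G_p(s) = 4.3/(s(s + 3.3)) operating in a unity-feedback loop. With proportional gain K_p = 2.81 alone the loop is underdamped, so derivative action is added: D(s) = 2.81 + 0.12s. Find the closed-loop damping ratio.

Forward path: (2.81 + 0.12s)·4.3/(s(s+3.3)). The closed-loop characteristic equation is s² + (3.3 + 4.3·0.12)s + 4.3·2.81 = 0.
That is s² + 3.816s + 12.08 = 0, so ω_n = 3.476 rad/s and ζ = 3.816/(2·3.476) = 0.5489.

ζ = 0.549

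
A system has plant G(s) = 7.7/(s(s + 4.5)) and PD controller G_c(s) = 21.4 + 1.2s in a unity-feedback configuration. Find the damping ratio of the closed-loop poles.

ζ = 0.535

Forward path: (21.4 + 1.2s)·7.7/(s(s+4.5)). The closed-loop characteristic equation is s² + (4.5 + 7.7·1.2)s + 7.7·21.4 = 0.
That is s² + 13.74s + 164.8 = 0, so ω_n = 12.84 rad/s and ζ = 13.74/(2·12.84) = 0.5352.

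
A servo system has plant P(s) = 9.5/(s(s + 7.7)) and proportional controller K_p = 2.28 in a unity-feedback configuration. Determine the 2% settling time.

The closed-loop denominator s² + 7.7s + 21.66 gives ω_n = √21.66 = 4.654 and ζ = 7.7/(2ω_n) = 0.8272.
2% settling time T_s ≈ 4/(ζω_n) = 4/3.85 = 1.04 s.

T_s ≈ 1.04 s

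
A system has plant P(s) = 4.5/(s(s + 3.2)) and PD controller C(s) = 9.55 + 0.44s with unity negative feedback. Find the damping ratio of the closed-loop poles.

ζ = 0.395

Forward path: (9.55 + 0.44s)·4.5/(s(s+3.2)). The closed-loop characteristic equation is s² + (3.2 + 4.5·0.44)s + 4.5·9.55 = 0.
That is s² + 5.18s + 42.98 = 0, so ω_n = 6.556 rad/s and ζ = 5.18/(2·6.556) = 0.3951.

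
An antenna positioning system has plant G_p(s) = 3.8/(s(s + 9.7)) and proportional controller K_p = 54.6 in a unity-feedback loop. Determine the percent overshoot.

32.5%

From 1 + K_pG_p(s) = 0: s² + 9.7s + 207.5 = 0 ⇒ ω_n = 14.4, ζ = 0.3367.
%OS = 100·exp(−πζ/√(1−ζ²)) = 100·exp(−π·0.3367/√0.8866) = 32.5%.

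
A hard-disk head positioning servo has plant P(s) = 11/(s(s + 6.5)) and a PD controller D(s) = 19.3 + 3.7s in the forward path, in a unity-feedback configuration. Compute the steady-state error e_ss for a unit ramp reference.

0.0306

The loop has one pole at the origin (type 1). Velocity error constant K_v = lim_{s→0} s·D(s)P(s) = 19.3·11/6.5 = 32.66.
Steady-state error to a unit ramp: e_ss = 1/K_v = 0.0306.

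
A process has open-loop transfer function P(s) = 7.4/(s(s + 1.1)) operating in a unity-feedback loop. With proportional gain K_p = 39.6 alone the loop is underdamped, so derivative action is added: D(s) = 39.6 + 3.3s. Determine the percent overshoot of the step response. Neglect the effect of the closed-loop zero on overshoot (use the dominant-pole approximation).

2.98%

Forward path: (39.6 + 3.3s)·7.4/(s(s+1.1)). The closed-loop characteristic equation is s² + (1.1 + 7.4·3.3)s + 7.4·39.6 = 0.
That is s² + 25.52s + 293 = 0, so ω_n = 17.12 rad/s and ζ = 25.52/(2·17.12) = 0.7454.
%OS = 100·exp(−πζ/√(1−ζ²)) = 2.98%.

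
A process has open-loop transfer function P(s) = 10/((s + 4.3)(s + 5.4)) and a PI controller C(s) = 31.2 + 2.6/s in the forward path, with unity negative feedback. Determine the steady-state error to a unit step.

The open loop C(s)P(s) has a pole at the origin (type 1), so the static position error constant is infinite and e_ss = 1/(1+∞) = 0.

0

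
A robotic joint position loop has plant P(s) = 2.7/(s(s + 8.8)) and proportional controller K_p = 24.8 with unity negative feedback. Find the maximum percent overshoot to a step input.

13.5%

Closed-loop characteristic equation: s² + 8.8s + 66.96 = 0, so ω_n = 8.183 rad/s and ζ = 8.8/(2·8.183) = 0.5377.
%OS = 100·exp(−πζ/√(1−ζ²)) = 100·exp(−π·0.5377/√0.7109) = 13.5%.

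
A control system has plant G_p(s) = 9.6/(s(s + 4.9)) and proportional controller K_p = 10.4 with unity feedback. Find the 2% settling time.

T_s ≈ 1.63 s

The closed-loop denominator s² + 4.9s + 99.84 gives ω_n = √99.84 = 9.992 and ζ = 4.9/(2ω_n) = 0.2452.
2% settling time T_s ≈ 4/(ζω_n) = 4/2.45 = 1.63 s.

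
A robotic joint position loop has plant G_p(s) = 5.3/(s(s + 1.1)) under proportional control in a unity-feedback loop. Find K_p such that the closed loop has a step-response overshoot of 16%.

K_p = 0.225

From %OS = 100·exp(−πζ/√(1−ζ²)) = 16%, ζ = −ln(0.16)/√(π²+ln²(0.16)) = 0.5039.
Characteristic equation s² + 1.1s + 5.3K_p = 0 gives ζ = 1.1/(2√(5.3K_p)).
Setting ζ = 0.5039: √(5.3K_p) = 1.1/(2·0.5039) = 1.092, so K_p = 1.191/5.3 = 0.225.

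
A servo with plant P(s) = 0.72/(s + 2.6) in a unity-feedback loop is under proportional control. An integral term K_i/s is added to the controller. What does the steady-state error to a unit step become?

Adding integral action puts a pole at s = 0 in the forward path, raising the system type to 1; a type-1 loop has zero steady-state error to a step.

0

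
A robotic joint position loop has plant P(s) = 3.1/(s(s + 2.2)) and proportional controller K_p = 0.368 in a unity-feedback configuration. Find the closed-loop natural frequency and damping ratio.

With unity feedback the closed-loop characteristic equation is s² + 2.2s + 0.368·3.1 = s² + 2.2s + 1.141 = 0.
Matching s² + 2ζω_n s + ω_n²: ω_n = √1.141 = 1.068 rad/s and 2ζω_n = 2.2, so ζ = 2.2/(2·1.068) = 1.03.

ω_n = 1.07 rad/s, ζ = 1.03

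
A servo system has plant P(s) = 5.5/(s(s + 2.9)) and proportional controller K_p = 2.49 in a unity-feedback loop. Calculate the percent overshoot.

26.2%

The closed-loop denominator s² + 2.9s + 13.7 gives ω_n = √13.7 = 3.701 and ζ = 2.9/(2ω_n) = 0.3918.
%OS = 100·exp(−πζ/√(1−ζ²)) = 100·exp(−π·0.3918/√0.8465) = 26.2%.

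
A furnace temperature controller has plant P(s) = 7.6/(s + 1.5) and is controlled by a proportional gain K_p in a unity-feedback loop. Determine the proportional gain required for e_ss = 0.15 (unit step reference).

For a type-0 loop with proportional control, e_ss = 1/(1 + K_p·P(0)).
P(0) = 5.067. Require 1/(1 + K_p·5.067) = 0.15, so 1 + 5.067·K_p = 6.667.
K_p = (6.667 − 1)/5.067 = 1.12.

K_p = 1.12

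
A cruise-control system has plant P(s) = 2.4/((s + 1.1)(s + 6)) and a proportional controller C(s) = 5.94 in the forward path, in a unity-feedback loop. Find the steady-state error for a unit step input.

The loop is type 0. Static position error constant K_pos = C(0)·P(0) = 5.94·0.3636 = 2.16.
Steady-state error to a unit step: e_ss = 1/(1+K_pos) = 1/3.16 = 0.316.

0.316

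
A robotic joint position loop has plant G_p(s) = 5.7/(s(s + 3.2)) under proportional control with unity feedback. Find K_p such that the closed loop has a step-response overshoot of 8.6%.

K_p = 1.19

From %OS = 100·exp(−πζ/√(1−ζ²)) = 8.6%, ζ = −ln(0.086)/√(π²+ln²(0.086)) = 0.6155.
Characteristic equation s² + 3.2s + 5.7K_p = 0 gives ζ = 3.2/(2√(5.7K_p)).
Setting ζ = 0.6155: √(5.7K_p) = 3.2/(2·0.6155) = 2.6, so K_p = 6.758/5.7 = 1.19.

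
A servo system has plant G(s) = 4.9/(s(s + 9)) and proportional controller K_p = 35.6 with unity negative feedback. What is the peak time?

T_p = 0.253 s

Closed-loop characteristic equation: s² + 9s + 174.4 = 0, so ω_n = 13.21 rad/s and ζ = 9/(2·13.21) = 0.3407.
Damped frequency ω_d = ω_n√(1−ζ²) = 12.42 rad/s, so peak time T_p = π/ω_d = 0.253 s.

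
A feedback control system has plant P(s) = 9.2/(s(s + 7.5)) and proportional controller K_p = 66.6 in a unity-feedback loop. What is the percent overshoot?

From 1 + K_pP(s) = 0: s² + 7.5s + 612.7 = 0 ⇒ ω_n = 24.75, ζ = 0.1515.
%OS = 100·exp(−πζ/√(1−ζ²)) = 100·exp(−π·0.1515/√0.977) = 61.8%.

61.8%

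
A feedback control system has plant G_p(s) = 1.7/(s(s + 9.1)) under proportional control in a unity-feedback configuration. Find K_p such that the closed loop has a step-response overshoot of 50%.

K_p = 262

From %OS = 100·exp(−πζ/√(1−ζ²)) = 50%, ζ = −ln(0.5)/√(π²+ln²(0.5)) = 0.2155.
Characteristic equation s² + 9.1s + 1.7K_p = 0 gives ζ = 9.1/(2√(1.7K_p)).
Setting ζ = 0.2155: √(1.7K_p) = 9.1/(2·0.2155) = 21.12, so K_p = 446/1.7 = 262.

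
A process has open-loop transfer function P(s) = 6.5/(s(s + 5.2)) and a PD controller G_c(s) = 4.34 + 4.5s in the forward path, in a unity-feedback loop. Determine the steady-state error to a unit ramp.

The loop has one pole at the origin (type 1). Velocity error constant K_v = lim_{s→0} s·G_c(s)P(s) = 4.34·6.5/5.2 = 5.425.
Steady-state error to a unit ramp: e_ss = 1/K_v = 0.184.

0.184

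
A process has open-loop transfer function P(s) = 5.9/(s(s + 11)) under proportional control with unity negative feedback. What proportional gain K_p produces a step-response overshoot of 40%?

K_p = 65.4

From %OS = 100·exp(−πζ/√(1−ζ²)) = 40%, ζ = −ln(0.4)/√(π²+ln²(0.4)) = 0.28.
Characteristic equation s² + 11s + 5.9K_p = 0 gives ζ = 11/(2√(5.9K_p)).
Setting ζ = 0.28: √(5.9K_p) = 11/(2·0.28) = 19.64, so K_p = 385.8/5.9 = 65.4.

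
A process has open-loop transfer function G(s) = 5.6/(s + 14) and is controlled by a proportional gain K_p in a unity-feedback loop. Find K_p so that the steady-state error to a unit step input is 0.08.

Steady-state error for a unit step on this type-0 loop is 1/(1 + K_p·G(0)).
G(0) = 0.4. Require 1/(1 + K_p·0.4) = 0.08, so 1 + 0.4·K_p = 12.5.
K_p = (12.5 − 1)/0.4 = 28.8.

K_p = 28.8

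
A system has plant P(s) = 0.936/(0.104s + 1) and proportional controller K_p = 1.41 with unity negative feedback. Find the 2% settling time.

T_s ≈ 0.179 s

Closed loop: T(s) = K_p·P/(1+K_p·P) = 1.32/(0.104s + 1 + 1.32), with pole at s = −(1 + 1.32)/0.104 = −22.31.
τ = 1/22.31 = 0.04483 s, so 2% settling time ≈ 4τ = 0.179 s.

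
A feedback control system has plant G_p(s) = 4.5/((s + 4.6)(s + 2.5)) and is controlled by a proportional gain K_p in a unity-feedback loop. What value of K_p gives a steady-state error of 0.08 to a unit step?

For a type-0 loop with proportional control, e_ss = 1/(1 + K_p·G_p(0)).
G_p(0) = 0.3913. Require 1/(1 + K_p·0.3913) = 0.08, so 1 + 0.3913·K_p = 12.5.
K_p = (12.5 − 1)/0.3913 = 29.4.

K_p = 29.4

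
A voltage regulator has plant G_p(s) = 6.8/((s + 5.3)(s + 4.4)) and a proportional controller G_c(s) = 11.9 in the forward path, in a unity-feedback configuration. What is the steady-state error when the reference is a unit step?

0.224

The loop is type 0. Static position error constant K_pos = G_c(0)·G_p(0) = 11.9·0.2916 = 3.47.
Steady-state error to a unit step: e_ss = 1/(1+K_pos) = 1/4.47 = 0.224.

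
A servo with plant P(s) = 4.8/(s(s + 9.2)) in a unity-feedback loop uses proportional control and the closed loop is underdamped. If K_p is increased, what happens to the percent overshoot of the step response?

increase

Characteristic equation s² + 9.2s + K_p·4.8 = 0: raising K_p raises ω_n while 2ζω_n = 9.2 is fixed, so ζ falls and overshoot grows.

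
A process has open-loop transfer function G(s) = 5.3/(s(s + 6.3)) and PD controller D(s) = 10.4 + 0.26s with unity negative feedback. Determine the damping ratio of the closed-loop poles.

Forward path: (10.4 + 0.26s)·5.3/(s(s+6.3)). The closed-loop characteristic equation is s² + (6.3 + 5.3·0.26)s + 5.3·10.4 = 0.
That is s² + 7.678s + 55.12 = 0, so ω_n = 7.424 rad/s and ζ = 7.678/(2·7.424) = 0.5171.

ζ = 0.517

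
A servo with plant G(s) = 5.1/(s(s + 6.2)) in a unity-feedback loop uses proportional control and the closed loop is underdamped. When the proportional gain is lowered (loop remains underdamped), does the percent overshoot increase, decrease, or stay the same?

decrease

ζ = 6.2/(2√(5.1K_p)) rises as K_p falls; higher damping means less overshoot.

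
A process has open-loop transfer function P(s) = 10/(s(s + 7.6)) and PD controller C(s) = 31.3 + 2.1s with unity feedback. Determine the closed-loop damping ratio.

Forward path: (31.3 + 2.1s)·10/(s(s+7.6)). The closed-loop characteristic equation is s² + (7.6 + 10·2.1)s + 10·31.3 = 0.
That is s² + 28.6s + 313 = 0, so ω_n = 17.69 rad/s and ζ = 28.6/(2·17.69) = 0.8083.

ζ = 0.808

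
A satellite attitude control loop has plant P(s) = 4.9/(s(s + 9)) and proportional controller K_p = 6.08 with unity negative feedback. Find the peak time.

Closed-loop characteristic equation: s² + 9s + 29.79 = 0, so ω_n = 5.458 rad/s and ζ = 9/(2·5.458) = 0.8244.
Damped frequency ω_d = ω_n√(1−ζ²) = 3.089 rad/s, so peak time T_p = π/ω_d = 1.02 s.

T_p = 1.02 s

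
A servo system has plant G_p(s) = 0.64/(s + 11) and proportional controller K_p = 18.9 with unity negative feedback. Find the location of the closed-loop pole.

Closed-loop transfer function: T(s) = K_p·G_p(s)/(1 + K_p·G_p(s)) = 12.1/(s + 11 + 12.1) = 12.1/(s + 23.1).
The closed-loop pole is at s = −23.1.

s = -23.1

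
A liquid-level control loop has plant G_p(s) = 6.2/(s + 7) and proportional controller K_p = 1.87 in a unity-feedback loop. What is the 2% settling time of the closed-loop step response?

Closed-loop transfer function: T(s) = K_p·G_p(s)/(1 + K_p·G_p(s)) = 11.59/(s + 7 + 11.59) = 11.59/(s + 18.59).
Time constant τ = 1/18.59 = 0.05378 s, so the 2% settling time is about 4τ = 0.215 s.

T_s ≈ 0.215 s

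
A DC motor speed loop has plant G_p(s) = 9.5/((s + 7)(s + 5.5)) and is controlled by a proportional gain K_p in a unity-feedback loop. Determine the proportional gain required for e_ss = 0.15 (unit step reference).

For a type-0 loop with proportional control, e_ss = 1/(1 + K_p·G_p(0)).
G_p(0) = 0.2468. Require 1/(1 + K_p·0.2468) = 0.15, so 1 + 0.2468·K_p = 6.667.
K_p = (6.667 − 1)/0.2468 = 23.

K_p = 23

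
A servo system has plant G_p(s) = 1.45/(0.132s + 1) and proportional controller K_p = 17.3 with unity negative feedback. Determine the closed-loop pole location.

s = -197.6

Closed loop: T(s) = K_p·G_p/(1+K_p·G_p) = 25.09/(0.132s + 1 + 25.09), with pole at s = −(1 + 25.09)/0.132 = −197.6.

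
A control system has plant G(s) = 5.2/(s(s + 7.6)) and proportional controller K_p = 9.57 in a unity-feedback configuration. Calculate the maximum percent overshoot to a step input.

13.4%

The closed-loop denominator s² + 7.6s + 49.76 gives ω_n = √49.76 = 7.054 and ζ = 7.6/(2ω_n) = 0.5387.
%OS = 100·exp(−πζ/√(1−ζ²)) = 100·exp(−π·0.5387/√0.7098) = 13.4%.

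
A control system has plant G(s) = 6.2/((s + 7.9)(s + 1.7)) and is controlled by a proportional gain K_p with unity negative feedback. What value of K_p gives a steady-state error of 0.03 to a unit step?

Steady-state error for a unit step on this type-0 loop is 1/(1 + K_p·G(0)).
G(0) = 0.4617. Require 1/(1 + K_p·0.4617) = 0.03, so 1 + 0.4617·K_p = 33.33.
K_p = (33.33 − 1)/0.4617 = 70.

K_p = 70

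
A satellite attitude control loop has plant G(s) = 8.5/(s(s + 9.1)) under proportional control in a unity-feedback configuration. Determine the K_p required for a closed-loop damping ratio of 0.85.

Closed-loop characteristic equation: s² + 9.1s + K_p·8.5 = 0.
So ω_n = √(8.5K_p) and 2ζω_n = 9.1, giving ζ = 9.1/(2√(8.5K_p)).
Setting ζ = 0.85: √(8.5K_p) = 9.1/(2·0.85) = 5.353, so K_p = 28.65/8.5 = 3.37.

K_p = 3.37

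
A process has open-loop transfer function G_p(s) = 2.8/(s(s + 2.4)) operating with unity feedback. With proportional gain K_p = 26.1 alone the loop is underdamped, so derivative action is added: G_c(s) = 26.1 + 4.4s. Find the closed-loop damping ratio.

ζ = 0.861

Forward path: (26.1 + 4.4s)·2.8/(s(s+2.4)). The closed-loop characteristic equation is s² + (2.4 + 2.8·4.4)s + 2.8·26.1 = 0.
That is s² + 14.72s + 73.08 = 0, so ω_n = 8.549 rad/s and ζ = 14.72/(2·8.549) = 0.861.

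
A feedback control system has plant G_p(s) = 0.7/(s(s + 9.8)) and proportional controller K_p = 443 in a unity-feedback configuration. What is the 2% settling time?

The closed-loop denominator s² + 9.8s + 310.1 gives ω_n = √310.1 = 17.61 and ζ = 9.8/(2ω_n) = 0.2783.
2% settling time T_s ≈ 4/(ζω_n) = 4/4.9 = 0.816 s.

T_s ≈ 0.816 s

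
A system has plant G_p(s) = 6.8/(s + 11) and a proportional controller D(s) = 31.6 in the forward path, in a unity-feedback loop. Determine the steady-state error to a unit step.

The loop is type 0. Static position error constant K_pos = D(0)·G_p(0) = 31.6·0.6182 = 19.53.
Steady-state error to a unit step: e_ss = 1/(1+K_pos) = 1/20.53 = 0.0487.

0.0487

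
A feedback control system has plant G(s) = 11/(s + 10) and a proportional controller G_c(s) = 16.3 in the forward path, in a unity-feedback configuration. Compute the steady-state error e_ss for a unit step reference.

0.0528

The loop is type 0. Static position error constant K_pos = G_c(0)·G(0) = 16.3·1.1 = 17.93.
Steady-state error to a unit step: e_ss = 1/(1+K_pos) = 1/18.93 = 0.0528.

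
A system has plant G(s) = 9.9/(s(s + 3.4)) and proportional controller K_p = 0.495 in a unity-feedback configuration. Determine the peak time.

T_p = 2.22 s

The closed-loop denominator s² + 3.4s + 4.901 gives ω_n = √4.901 = 2.214 and ζ = 3.4/(2ω_n) = 0.7679.
Damped frequency ω_d = ω_n√(1−ζ²) = 1.418 rad/s, so peak time T_p = π/ω_d = 2.22 s.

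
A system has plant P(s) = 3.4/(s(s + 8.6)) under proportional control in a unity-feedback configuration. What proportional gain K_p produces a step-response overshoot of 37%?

From %OS = 100·exp(−πζ/√(1−ζ²)) = 37%, ζ = −ln(0.37)/√(π²+ln²(0.37)) = 0.3017.
Characteristic equation s² + 8.6s + 3.4K_p = 0 gives ζ = 8.6/(2√(3.4K_p)).
Setting ζ = 0.3017: √(3.4K_p) = 8.6/(2·0.3017) = 14.25, so K_p = 203.1/3.4 = 59.7.

K_p = 59.7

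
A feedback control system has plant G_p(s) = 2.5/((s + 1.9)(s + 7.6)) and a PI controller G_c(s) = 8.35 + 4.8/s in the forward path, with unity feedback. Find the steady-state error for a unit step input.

The open loop G_c(s)G_p(s) has a pole at the origin (type 1), so the static position error constant is infinite and e_ss = 1/(1+∞) = 0.

0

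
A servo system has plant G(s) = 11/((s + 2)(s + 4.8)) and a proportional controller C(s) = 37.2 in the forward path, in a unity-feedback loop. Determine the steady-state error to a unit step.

0.0229

The loop is type 0. Static position error constant K_pos = C(0)·G(0) = 37.2·1.146 = 42.63.
Steady-state error to a unit step: e_ss = 1/(1+K_pos) = 1/43.63 = 0.0229.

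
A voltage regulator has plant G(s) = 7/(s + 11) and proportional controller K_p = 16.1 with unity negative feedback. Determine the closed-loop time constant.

Closed-loop transfer function: T(s) = K_p·G(s)/(1 + K_p·G(s)) = 112.7/(s + 11 + 112.7) = 112.7/(s + 123.7).
Time constant τ = 1/123.7 = 0.00808 s.

τ = 0.00808 s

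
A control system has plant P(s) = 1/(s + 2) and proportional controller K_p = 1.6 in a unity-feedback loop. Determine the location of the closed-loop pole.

s = -3.6

Closed-loop transfer function: T(s) = K_p·P(s)/(1 + K_p·P(s)) = 1.6/(s + 2 + 1.6) = 1.6/(s + 3.6).
The closed-loop pole is at s = −3.6.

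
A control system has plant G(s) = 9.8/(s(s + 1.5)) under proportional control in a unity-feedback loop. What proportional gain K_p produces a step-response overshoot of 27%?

K_p = 0.388

From %OS = 100·exp(−πζ/√(1−ζ²)) = 27%, ζ = −ln(0.27)/√(π²+ln²(0.27)) = 0.3847.
Characteristic equation s² + 1.5s + 9.8K_p = 0 gives ζ = 1.5/(2√(9.8K_p)).
Setting ζ = 0.3847: √(9.8K_p) = 1.5/(2·0.3847) = 1.95, so K_p = 3.801/9.8 = 0.388.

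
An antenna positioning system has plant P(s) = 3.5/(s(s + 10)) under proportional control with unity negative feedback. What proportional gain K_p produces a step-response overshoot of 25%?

K_p = 43.8

From %OS = 100·exp(−πζ/√(1−ζ²)) = 25%, ζ = −ln(0.25)/√(π²+ln²(0.25)) = 0.4037.
Characteristic equation s² + 10s + 3.5K_p = 0 gives ζ = 10/(2√(3.5K_p)).
Setting ζ = 0.4037: √(3.5K_p) = 10/(2·0.4037) = 12.39, so K_p = 153.4/3.5 = 43.8.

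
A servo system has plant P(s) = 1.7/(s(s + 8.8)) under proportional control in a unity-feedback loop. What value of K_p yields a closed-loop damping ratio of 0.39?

K_p = 74.9

Closed-loop characteristic equation: s² + 8.8s + K_p·1.7 = 0.
So ω_n = √(1.7K_p) and 2ζω_n = 8.8, giving ζ = 8.8/(2√(1.7K_p)).
Setting ζ = 0.39: √(1.7K_p) = 8.8/(2·0.39) = 11.28, so K_p = 127.3/1.7 = 74.9.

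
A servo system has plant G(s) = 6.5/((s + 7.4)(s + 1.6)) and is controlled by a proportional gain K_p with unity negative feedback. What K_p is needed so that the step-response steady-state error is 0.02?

For a type-0 loop with proportional control, e_ss = 1/(1 + K_p·G(0)).
G(0) = 0.549. Require 1/(1 + K_p·0.549) = 0.02, so 1 + 0.549·K_p = 50.
K_p = (50 − 1)/0.549 = 89.3.

K_p = 89.3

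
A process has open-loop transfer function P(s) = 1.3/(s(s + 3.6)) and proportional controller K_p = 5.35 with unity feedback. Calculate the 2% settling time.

The closed-loop denominator s² + 3.6s + 6.955 gives ω_n = √6.955 = 2.637 and ζ = 3.6/(2ω_n) = 0.6825.
2% settling time T_s ≈ 4/(ζω_n) = 4/1.8 = 2.22 s.

T_s ≈ 2.22 s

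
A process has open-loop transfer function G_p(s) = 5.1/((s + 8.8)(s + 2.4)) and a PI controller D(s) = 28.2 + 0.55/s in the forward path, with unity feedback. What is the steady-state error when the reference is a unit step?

0

The open loop D(s)G_p(s) has a pole at the origin (type 1), so the static position error constant is infinite and e_ss = 1/(1+∞) = 0.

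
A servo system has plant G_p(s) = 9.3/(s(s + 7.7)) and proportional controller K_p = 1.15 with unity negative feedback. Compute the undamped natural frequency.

1 + K_p·G_p(s) = 0 gives s² + 7.7s + 10.7 = 0.
Matching s² + 2ζω_n s + ω_n²: ω_n = √10.7 = 3.27 rad/s and 2ζω_n = 7.7, so ζ = 7.7/(2·3.27) = 1.18.

ω_n = 3.27 rad/s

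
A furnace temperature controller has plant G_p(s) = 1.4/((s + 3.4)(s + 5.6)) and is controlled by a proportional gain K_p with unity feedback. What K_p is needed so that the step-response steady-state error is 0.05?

For a type-0 loop with proportional control, e_ss = 1/(1 + K_p·G_p(0)).
G_p(0) = 0.07353. Require 1/(1 + K_p·0.07353) = 0.05, so 1 + 0.07353·K_p = 20.
K_p = (20 − 1)/0.07353 = 258.

K_p = 258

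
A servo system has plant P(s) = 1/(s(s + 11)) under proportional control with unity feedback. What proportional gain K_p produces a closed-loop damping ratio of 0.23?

Closed-loop characteristic equation: s² + 11s + K_p·1 = 0.
So ω_n = √(1K_p) and 2ζω_n = 11, giving ζ = 11/(2√(1K_p)).
Setting ζ = 0.23: √(1K_p) = 11/(2·0.23) = 23.91, so K_p = 571.8/1 = 572.

K_p = 572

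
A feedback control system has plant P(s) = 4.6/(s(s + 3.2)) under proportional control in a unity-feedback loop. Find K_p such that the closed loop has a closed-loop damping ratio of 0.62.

Closed-loop characteristic equation: s² + 3.2s + K_p·4.6 = 0.
So ω_n = √(4.6K_p) and 2ζω_n = 3.2, giving ζ = 3.2/(2√(4.6K_p)).
Setting ζ = 0.62: √(4.6K_p) = 3.2/(2·0.62) = 2.581, so K_p = 6.66/4.6 = 1.45.

K_p = 1.45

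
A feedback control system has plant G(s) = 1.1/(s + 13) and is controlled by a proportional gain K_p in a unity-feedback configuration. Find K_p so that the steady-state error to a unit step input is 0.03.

K_p = 382

The loop is type 0, so e_ss(step) = 1/(1 + K_pos) with K_pos = K_p·G(0).
G(0) = 0.08462. Require 1/(1 + K_p·0.08462) = 0.03, so 1 + 0.08462·K_p = 33.33.
K_p = (33.33 − 1)/0.08462 = 382.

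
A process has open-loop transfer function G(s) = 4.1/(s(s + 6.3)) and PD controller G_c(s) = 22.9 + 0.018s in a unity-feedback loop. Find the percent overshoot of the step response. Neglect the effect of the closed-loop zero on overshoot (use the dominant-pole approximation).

Forward path: (22.9 + 0.018s)·4.1/(s(s+6.3)). The closed-loop characteristic equation is s² + (6.3 + 4.1·0.018)s + 4.1·22.9 = 0.
That is s² + 6.374s + 93.89 = 0, so ω_n = 9.69 rad/s and ζ = 6.374/(2·9.69) = 0.3289.
%OS = 100·exp(−πζ/√(1−ζ²)) = 33.5%.

33.5%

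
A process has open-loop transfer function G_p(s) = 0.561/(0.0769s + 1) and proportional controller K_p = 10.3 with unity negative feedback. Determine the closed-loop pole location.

Closed loop: T(s) = K_p·G_p/(1+K_p·G_p) = 5.778/(0.0769s + 1 + 5.778), with pole at s = −(1 + 5.778)/0.0769 = −88.14.

s = -88.14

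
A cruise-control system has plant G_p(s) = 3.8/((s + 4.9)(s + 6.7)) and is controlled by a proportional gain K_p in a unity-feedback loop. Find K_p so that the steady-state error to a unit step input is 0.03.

For a type-0 loop with proportional control, e_ss = 1/(1 + K_p·G_p(0)).
G_p(0) = 0.1157. Require 1/(1 + K_p·0.1157) = 0.03, so 1 + 0.1157·K_p = 33.33.
K_p = (33.33 − 1)/0.1157 = 279.

K_p = 279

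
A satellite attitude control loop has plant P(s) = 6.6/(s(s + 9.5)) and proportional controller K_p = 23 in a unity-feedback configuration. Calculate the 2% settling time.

From 1 + K_pP(s) = 0: s² + 9.5s + 151.8 = 0 ⇒ ω_n = 12.32, ζ = 0.3855.
2% settling time T_s ≈ 4/(ζω_n) = 4/4.75 = 0.842 s.

T_s ≈ 0.842 s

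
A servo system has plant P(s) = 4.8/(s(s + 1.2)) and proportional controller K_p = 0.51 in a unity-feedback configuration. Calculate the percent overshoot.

27.1%

The closed-loop denominator s² + 1.2s + 2.448 gives ω_n = √2.448 = 1.565 and ζ = 1.2/(2ω_n) = 0.3835.
%OS = 100·exp(−πζ/√(1−ζ²)) = 100·exp(−π·0.3835/√0.8529) = 27.1%.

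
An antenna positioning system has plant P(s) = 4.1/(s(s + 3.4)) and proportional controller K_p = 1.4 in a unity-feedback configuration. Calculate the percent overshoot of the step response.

4.23%

Closed-loop characteristic equation: s² + 3.4s + 5.74 = 0, so ω_n = 2.396 rad/s and ζ = 3.4/(2·2.396) = 0.7096.
%OS = 100·exp(−πζ/√(1−ζ²)) = 100·exp(−π·0.7096/√0.4965) = 4.23%.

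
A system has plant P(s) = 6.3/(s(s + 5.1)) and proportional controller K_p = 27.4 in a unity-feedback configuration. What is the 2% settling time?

T_s ≈ 1.57 s

Closed-loop characteristic equation: s² + 5.1s + 172.6 = 0, so ω_n = 13.14 rad/s and ζ = 5.1/(2·13.14) = 0.1941.
2% settling time T_s ≈ 4/(ζω_n) = 4/2.55 = 1.57 s.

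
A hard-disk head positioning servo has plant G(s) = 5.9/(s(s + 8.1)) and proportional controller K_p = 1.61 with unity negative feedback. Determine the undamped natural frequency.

ω_n = 3.08 rad/s

With unity feedback the closed-loop characteristic equation is s² + 8.1s + 1.61·5.9 = s² + 8.1s + 9.499 = 0.
So ω_n² = 9.499 ⇒ ω_n = 3.082 rad/s, and ζ = 8.1/(2ω_n) = 1.31.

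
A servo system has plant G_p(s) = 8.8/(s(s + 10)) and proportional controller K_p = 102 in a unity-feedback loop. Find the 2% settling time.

T_s ≈ 0.8 s

The closed-loop denominator s² + 10s + 897.6 gives ω_n = √897.6 = 29.96 and ζ = 10/(2ω_n) = 0.1669.
2% settling time T_s ≈ 4/(ζω_n) = 4/5 = 0.8 s.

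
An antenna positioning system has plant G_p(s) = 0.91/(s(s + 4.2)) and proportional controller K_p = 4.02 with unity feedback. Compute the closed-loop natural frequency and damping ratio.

With unity feedback the closed-loop characteristic equation is s² + 4.2s + 4.02·0.91 = s² + 4.2s + 3.658 = 0.
So ω_n² = 3.658 ⇒ ω_n = 1.913 rad/s, and ζ = 4.2/(2ω_n) = 1.1.

ω_n = 1.91 rad/s, ζ = 1.1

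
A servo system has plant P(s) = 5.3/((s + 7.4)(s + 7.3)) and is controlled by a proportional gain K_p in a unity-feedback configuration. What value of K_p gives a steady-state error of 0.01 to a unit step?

K_p = 1010

For a type-0 loop with proportional control, e_ss = 1/(1 + K_p·P(0)).
P(0) = 0.09811. Require 1/(1 + K_p·0.09811) = 0.01, so 1 + 0.09811·K_p = 100.
K_p = (100 − 1)/0.09811 = 1010.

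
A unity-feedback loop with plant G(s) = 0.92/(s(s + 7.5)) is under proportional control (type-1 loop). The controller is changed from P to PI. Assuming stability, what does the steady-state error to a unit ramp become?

The integrator raises the loop to type 2, so K_v → ∞ and e_ss to a ramp is zero.

0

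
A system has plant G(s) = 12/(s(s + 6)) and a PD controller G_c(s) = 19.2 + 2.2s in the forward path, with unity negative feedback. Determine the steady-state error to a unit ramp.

0.026

The loop has one pole at the origin (type 1). Velocity error constant K_v = lim_{s→0} s·G_c(s)G(s) = 19.2·12/6 = 38.4.
Steady-state error to a unit ramp: e_ss = 1/K_v = 0.026.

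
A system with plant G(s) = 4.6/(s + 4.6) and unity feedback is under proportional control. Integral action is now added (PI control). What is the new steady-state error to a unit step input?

Adding integral action puts a pole at s = 0 in the forward path, raising the system type to 1; a type-1 loop has zero steady-state error to a step.

0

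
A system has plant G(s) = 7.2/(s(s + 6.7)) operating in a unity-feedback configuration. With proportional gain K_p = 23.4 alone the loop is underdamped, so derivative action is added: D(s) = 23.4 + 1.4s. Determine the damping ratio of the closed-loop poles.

Forward path: (23.4 + 1.4s)·7.2/(s(s+6.7)). The closed-loop characteristic equation is s² + (6.7 + 7.2·1.4)s + 7.2·23.4 = 0.
That is s² + 16.78s + 168.5 = 0, so ω_n = 12.98 rad/s and ζ = 16.78/(2·12.98) = 0.6464.

ζ = 0.646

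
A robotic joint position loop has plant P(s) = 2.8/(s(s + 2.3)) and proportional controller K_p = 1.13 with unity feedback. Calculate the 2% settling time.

T_s ≈ 3.48 s

The closed-loop denominator s² + 2.3s + 3.164 gives ω_n = √3.164 = 1.779 and ζ = 2.3/(2ω_n) = 0.6465.
2% settling time T_s ≈ 4/(ζω_n) = 4/1.15 = 3.48 s.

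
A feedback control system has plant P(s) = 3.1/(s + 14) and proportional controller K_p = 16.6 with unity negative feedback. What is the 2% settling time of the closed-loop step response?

T_s ≈ 0.0611 s

Closed-loop transfer function: T(s) = K_p·P(s)/(1 + K_p·P(s)) = 51.46/(s + 14 + 51.46) = 51.46/(s + 65.46).
Time constant τ = 1/65.46 = 0.01528 s, so the 2% settling time is about 4τ = 0.0611 s.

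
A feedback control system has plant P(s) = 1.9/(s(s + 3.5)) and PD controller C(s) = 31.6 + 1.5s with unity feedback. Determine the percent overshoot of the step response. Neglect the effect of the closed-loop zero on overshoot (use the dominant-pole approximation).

24.4%

Forward path: (31.6 + 1.5s)·1.9/(s(s+3.5)). The closed-loop characteristic equation is s² + (3.5 + 1.9·1.5)s + 1.9·31.6 = 0.
That is s² + 6.35s + 60.04 = 0, so ω_n = 7.749 rad/s and ζ = 6.35/(2·7.749) = 0.4098.
%OS = 100·exp(−πζ/√(1−ζ²)) = 24.4%.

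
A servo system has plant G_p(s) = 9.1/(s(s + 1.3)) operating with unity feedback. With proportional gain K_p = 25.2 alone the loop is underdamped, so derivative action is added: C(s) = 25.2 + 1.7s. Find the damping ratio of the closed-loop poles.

ζ = 0.554

Forward path: (25.2 + 1.7s)·9.1/(s(s+1.3)). The closed-loop characteristic equation is s² + (1.3 + 9.1·1.7)s + 9.1·25.2 = 0.
That is s² + 16.77s + 229.3 = 0, so ω_n = 15.14 rad/s and ζ = 16.77/(2·15.14) = 0.5537.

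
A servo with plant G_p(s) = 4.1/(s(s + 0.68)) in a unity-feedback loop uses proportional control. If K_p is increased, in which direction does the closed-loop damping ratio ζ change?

decrease

ζ = 0.68/(2√(4.1K_p)); increasing K_p raises the denominator, so ζ falls.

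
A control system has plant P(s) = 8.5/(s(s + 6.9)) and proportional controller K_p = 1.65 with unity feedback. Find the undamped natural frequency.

ω_n = 3.74 rad/s

The closed-loop denominator is s(s+6.9) + 1.65·8.5 = s² + 6.9s + 14.02.
So ω_n² = 14.02 ⇒ ω_n = 3.745 rad/s, and ζ = 6.9/(2ω_n) = 0.921.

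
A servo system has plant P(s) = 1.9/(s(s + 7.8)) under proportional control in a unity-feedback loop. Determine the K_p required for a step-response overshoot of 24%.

From %OS = 100·exp(−πζ/√(1−ζ²)) = 24%, ζ = −ln(0.24)/√(π²+ln²(0.24)) = 0.4136.
Characteristic equation s² + 7.8s + 1.9K_p = 0 gives ζ = 7.8/(2√(1.9K_p)).
Setting ζ = 0.4136: √(1.9K_p) = 7.8/(2·0.4136) = 9.43, so K_p = 88.92/1.9 = 46.8.

K_p = 46.8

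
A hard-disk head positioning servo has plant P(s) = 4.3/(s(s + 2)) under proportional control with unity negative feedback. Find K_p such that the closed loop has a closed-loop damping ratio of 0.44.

Closed-loop characteristic equation: s² + 2s + K_p·4.3 = 0.
So ω_n = √(4.3K_p) and 2ζω_n = 2, giving ζ = 2/(2√(4.3K_p)).
Setting ζ = 0.44: √(4.3K_p) = 2/(2·0.44) = 2.273, so K_p = 5.165/4.3 = 1.2.

K_p = 1.2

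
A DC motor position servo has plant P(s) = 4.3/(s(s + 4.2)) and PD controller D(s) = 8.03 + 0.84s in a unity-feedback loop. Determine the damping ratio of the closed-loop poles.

Forward path: (8.03 + 0.84s)·4.3/(s(s+4.2)). The closed-loop characteristic equation is s² + (4.2 + 4.3·0.84)s + 4.3·8.03 = 0.
That is s² + 7.812s + 34.53 = 0, so ω_n = 5.876 rad/s and ζ = 7.812/(2·5.876) = 0.6647.

ζ = 0.665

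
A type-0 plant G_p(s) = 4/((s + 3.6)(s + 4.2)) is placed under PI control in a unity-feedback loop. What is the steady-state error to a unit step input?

The PI controller's integrator makes the forward path type 1, so e_ss to a step is zero.

0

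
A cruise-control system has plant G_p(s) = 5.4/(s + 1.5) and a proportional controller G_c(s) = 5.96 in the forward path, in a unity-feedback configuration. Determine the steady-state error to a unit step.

0.0445

The loop is type 0. Static position error constant K_pos = G_c(0)·G_p(0) = 5.96·3.6 = 21.46.
Steady-state error to a unit step: e_ss = 1/(1+K_pos) = 1/22.46 = 0.0445.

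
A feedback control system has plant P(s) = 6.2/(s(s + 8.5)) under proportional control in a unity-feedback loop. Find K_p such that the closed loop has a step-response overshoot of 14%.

K_p = 10.4

From %OS = 100·exp(−πζ/√(1−ζ²)) = 14%, ζ = −ln(0.14)/√(π²+ln²(0.14)) = 0.5305.
Characteristic equation s² + 8.5s + 6.2K_p = 0 gives ζ = 8.5/(2√(6.2K_p)).
Setting ζ = 0.5305: √(6.2K_p) = 8.5/(2·0.5305) = 8.011, so K_p = 64.18/6.2 = 10.4.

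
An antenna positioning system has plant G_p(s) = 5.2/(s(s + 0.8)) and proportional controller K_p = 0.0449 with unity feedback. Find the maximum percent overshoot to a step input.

0.97%

From 1 + K_pG_p(s) = 0: s² + 0.8s + 0.2335 = 0 ⇒ ω_n = 0.4832, ζ = 0.8278.
%OS = 100·exp(−πζ/√(1−ζ²)) = 100·exp(−π·0.8278/√0.3147) = 0.97%.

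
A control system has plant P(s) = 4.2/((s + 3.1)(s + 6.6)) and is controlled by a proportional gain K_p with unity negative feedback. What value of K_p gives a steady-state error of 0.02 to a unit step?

K_p = 239

Steady-state error for a unit step on this type-0 loop is 1/(1 + K_p·P(0)).
P(0) = 0.2053. Require 1/(1 + K_p·0.2053) = 0.02, so 1 + 0.2053·K_p = 50.
K_p = (50 − 1)/0.2053 = 239.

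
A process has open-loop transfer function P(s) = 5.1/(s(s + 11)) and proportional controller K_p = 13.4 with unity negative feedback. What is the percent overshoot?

The closed-loop denominator s² + 11s + 68.34 gives ω_n = √68.34 = 8.267 and ζ = 11/(2ω_n) = 0.6653.
%OS = 100·exp(−πζ/√(1−ζ²)) = 100·exp(−π·0.6653/√0.5574) = 6.08%.

6.08%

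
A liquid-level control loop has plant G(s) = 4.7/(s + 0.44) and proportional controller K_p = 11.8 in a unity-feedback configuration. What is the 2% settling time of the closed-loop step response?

Closed-loop transfer function: T(s) = K_p·G(s)/(1 + K_p·G(s)) = 55.46/(s + 0.44 + 55.46) = 55.46/(s + 55.9).
Time constant τ = 1/55.9 = 0.01789 s, so the 2% settling time is about 4τ = 0.0716 s.

T_s ≈ 0.0716 s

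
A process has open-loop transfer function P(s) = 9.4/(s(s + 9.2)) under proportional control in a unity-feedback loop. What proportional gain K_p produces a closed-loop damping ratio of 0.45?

K_p = 11.1

Closed-loop characteristic equation: s² + 9.2s + K_p·9.4 = 0.
So ω_n = √(9.4K_p) and 2ζω_n = 9.2, giving ζ = 9.2/(2√(9.4K_p)).
Setting ζ = 0.45: √(9.4K_p) = 9.2/(2·0.45) = 10.22, so K_p = 104.5/9.4 = 11.1.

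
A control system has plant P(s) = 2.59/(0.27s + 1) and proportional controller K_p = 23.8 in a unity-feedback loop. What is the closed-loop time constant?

τ = 0.00431 s

Closed loop: T(s) = K_p·P/(1+K_p·P) = 61.64/(0.27s + 1 + 61.64), with pole at s = −(1 + 61.64)/0.27 = −232.
Closed-loop time constant τ = 1/232 = 0.00431 s.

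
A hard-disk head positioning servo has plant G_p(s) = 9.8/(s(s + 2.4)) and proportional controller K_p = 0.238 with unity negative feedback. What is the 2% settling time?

Closed-loop characteristic equation: s² + 2.4s + 2.332 = 0, so ω_n = 1.527 rad/s and ζ = 2.4/(2·1.527) = 0.7857.
2% settling time T_s ≈ 4/(ζω_n) = 4/1.2 = 3.33 s.

T_s ≈ 3.33 s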